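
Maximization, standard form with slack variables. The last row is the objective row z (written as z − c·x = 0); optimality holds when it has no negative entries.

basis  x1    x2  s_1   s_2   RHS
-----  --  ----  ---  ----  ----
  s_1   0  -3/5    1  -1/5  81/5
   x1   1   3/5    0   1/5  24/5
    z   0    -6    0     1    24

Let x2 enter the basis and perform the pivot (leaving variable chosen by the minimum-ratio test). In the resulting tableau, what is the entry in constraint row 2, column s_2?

Ratio test on column x2 — row 1: entry -3/5 ≤ 0; row 2: (24/5)/(3/5) = 8. Minimum is 8 at row 2 (x1 leaves); pivot element 3/5.
Divide row 2 by 3/5; eliminate column x2 from the other rows.
In the new row 2, the s_2 entry is the old entry divided by the pivot: (1/5)/(3/5) = 1/3.

1/3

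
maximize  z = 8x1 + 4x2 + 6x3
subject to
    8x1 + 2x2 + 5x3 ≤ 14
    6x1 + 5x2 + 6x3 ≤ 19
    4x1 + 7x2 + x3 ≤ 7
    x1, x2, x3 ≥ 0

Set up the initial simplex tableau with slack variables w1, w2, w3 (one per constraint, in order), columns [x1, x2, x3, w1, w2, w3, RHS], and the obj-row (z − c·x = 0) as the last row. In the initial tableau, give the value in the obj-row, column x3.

The obj-row carries the negated objective coefficients: the x3 entry is -6.

-6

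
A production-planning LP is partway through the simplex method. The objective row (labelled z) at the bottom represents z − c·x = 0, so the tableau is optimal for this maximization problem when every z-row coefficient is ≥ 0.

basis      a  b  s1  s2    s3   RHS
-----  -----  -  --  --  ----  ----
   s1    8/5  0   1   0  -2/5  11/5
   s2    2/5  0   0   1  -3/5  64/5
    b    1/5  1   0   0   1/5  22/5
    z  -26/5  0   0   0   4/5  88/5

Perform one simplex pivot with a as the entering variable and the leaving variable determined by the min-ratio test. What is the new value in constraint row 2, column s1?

Ratio test on column a — row 1: (11/5)/(8/5) = 11/8; row 2: (64/5)/(2/5) = 32; row 3: (22/5)/(1/5) = 22. Minimum is 11/8 at row 1 (s1 leaves); pivot element 8/5.
Divide row 1 by 8/5; eliminate column a from the other rows.
Row 2 update in column s1: 0 − (2/5)·(5/8) = -1/4.

-1/4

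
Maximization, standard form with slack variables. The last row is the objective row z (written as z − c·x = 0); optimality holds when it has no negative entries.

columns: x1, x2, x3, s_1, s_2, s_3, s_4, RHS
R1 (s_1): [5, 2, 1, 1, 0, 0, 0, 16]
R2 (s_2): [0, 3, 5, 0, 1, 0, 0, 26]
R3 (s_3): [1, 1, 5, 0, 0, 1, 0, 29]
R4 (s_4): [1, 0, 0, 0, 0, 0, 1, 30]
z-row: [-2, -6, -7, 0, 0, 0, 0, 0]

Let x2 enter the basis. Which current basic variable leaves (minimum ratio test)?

Column x2 entries and ratios — s_1: 16/2 = 8; s_2: 26/3 = 26/3; s_3: 29/1 = 29; s_4: 0 ≤ 0, skip.
Smallest ratio is 8 in the row of s_1, so s_1 leaves.

s_1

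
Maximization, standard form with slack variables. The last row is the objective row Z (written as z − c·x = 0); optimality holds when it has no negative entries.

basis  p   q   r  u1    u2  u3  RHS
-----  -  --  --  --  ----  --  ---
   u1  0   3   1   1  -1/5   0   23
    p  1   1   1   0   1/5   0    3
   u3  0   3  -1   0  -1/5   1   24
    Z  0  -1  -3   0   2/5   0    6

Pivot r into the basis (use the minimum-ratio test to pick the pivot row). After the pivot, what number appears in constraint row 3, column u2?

0

Ratio test on column r — row 1: 23/1 = 23; row 2: 3/1 = 3; row 3: entry -1 ≤ 0. Minimum is 3 at row 2 (p leaves); pivot element 1.
Divide row 2 by 1; eliminate column r from the other rows.
Row 3 update in column u2: -1/5 − (-1)·(1/5) = 0.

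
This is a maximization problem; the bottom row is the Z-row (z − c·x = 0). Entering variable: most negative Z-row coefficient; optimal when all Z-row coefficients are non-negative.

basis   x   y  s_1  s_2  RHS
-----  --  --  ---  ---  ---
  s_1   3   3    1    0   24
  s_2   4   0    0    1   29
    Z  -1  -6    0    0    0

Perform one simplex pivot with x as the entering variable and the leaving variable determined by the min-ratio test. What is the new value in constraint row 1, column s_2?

Ratio test on column x — row 1: 24/3 = 8; row 2: 29/4 = 29/4. Minimum is 29/4 at row 2 (s_2 leaves); pivot element 4.
Divide row 2 by 4; eliminate column x from the other rows.
Row 1 update in column s_2: 0 − 3·(1/4) = -3/4.

-3/4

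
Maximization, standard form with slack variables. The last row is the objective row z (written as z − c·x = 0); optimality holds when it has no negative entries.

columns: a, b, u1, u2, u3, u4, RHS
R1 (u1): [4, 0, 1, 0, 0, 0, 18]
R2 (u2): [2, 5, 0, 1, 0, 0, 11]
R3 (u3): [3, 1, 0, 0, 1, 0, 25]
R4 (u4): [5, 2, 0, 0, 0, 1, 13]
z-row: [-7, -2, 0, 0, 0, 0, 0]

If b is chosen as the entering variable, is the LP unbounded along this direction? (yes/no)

no

Column b has positive entries in row(s) 2, 3, 4, so the ratio test bounds it — not unbounded.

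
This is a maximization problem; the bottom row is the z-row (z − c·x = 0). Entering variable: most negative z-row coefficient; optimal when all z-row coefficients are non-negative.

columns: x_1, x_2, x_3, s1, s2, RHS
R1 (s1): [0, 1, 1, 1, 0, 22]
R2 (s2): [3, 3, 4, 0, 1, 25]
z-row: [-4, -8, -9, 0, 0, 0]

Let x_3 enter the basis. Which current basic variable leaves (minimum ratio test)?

Column x_3 entries and ratios — s1: 22/1 = 22; s2: 25/4 = 25/4.
Smallest ratio is 25/4 in the row of s2, so s2 leaves.

s2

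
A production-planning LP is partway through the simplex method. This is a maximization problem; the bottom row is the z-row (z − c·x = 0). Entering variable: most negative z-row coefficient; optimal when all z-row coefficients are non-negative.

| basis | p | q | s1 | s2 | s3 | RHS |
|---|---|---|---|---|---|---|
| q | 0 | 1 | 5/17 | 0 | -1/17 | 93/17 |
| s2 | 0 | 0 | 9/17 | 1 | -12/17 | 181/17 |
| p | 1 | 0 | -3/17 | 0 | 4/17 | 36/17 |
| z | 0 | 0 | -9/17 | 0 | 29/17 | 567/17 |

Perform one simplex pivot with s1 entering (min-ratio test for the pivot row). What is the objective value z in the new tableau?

216/5

Ratio test on column s1 — row 1: (93/17)/(5/17) = 93/5; row 2: (181/17)/(9/17) = 181/9; row 3: entry -3/17 ≤ 0. Minimum is 93/5 at row 1 (q leaves); pivot element 5/17.
Pivot on row 1; the z-row RHS becomes 567/17 − (-9/17)·(93/5) = 216/5.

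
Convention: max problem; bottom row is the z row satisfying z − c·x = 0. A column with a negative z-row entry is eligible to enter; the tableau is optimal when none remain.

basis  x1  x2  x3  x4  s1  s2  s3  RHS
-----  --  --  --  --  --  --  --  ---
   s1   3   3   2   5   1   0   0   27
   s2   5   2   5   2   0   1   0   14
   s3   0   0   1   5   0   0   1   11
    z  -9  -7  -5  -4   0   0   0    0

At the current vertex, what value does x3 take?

0

x3 is not in the basis, so in the current basic feasible solution x3 = 0.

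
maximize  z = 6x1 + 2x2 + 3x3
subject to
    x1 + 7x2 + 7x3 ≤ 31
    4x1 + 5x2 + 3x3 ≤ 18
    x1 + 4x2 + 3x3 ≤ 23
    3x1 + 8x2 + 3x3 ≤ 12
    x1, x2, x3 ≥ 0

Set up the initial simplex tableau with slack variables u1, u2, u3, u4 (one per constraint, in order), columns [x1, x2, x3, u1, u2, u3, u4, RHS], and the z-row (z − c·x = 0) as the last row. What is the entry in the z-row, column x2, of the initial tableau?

-2

The z-row carries the negated objective coefficients: the x2 entry is -2.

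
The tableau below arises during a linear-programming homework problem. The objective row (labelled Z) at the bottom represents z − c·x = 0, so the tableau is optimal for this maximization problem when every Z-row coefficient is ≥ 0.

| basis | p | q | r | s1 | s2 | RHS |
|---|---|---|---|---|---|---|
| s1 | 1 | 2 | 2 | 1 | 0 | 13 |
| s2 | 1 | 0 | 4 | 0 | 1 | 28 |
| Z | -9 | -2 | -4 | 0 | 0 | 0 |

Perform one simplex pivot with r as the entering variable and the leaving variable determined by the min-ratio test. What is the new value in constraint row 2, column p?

Ratio test on column r — row 1: 13/2 = 13/2; row 2: 28/4 = 7. Minimum is 13/2 at row 1 (s1 leaves); pivot element 2.
Divide row 1 by 2; eliminate column r from the other rows.
Row 2 update in column p: 1 − 4·(1/2) = -1.

-1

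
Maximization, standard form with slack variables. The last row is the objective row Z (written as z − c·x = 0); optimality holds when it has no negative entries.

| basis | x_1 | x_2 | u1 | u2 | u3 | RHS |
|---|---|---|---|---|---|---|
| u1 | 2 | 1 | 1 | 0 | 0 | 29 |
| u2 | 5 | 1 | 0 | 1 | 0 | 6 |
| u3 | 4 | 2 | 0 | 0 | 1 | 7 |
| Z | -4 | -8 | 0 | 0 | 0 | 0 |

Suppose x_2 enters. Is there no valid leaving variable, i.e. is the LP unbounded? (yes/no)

Column x_2 has positive entries in row(s) 1, 2, 3, so the ratio test bounds it — not unbounded.

no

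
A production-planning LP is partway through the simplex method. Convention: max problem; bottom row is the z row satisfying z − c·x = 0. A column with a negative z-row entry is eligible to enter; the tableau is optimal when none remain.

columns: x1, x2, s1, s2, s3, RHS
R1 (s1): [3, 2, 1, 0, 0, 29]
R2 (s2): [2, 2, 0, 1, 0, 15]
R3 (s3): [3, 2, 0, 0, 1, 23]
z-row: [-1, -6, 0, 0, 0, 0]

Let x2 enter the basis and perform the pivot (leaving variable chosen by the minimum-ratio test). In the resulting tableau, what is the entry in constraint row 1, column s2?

-1

Ratio test on column x2 — row 1: 29/2 = 29/2; row 2: 15/2 = 15/2; row 3: 23/2 = 23/2. Minimum is 15/2 at row 2 (s2 leaves); pivot element 2.
Divide row 2 by 2; eliminate column x2 from the other rows.
Row 1 update in column s2: 0 − 2·(1/2) = -1.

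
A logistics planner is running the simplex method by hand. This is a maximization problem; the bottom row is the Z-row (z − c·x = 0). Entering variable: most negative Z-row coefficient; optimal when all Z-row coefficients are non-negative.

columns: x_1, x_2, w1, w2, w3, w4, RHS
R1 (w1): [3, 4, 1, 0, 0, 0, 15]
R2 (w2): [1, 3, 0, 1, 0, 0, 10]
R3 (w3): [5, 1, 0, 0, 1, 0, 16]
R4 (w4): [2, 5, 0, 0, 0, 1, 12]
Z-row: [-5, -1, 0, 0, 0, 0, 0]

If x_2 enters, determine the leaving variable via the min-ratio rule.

Column x_2 entries and ratios — w1: 15/4 = 15/4; w2: 10/3 = 10/3; w3: 16/1 = 16; w4: 12/5 = 12/5.
Smallest ratio is 12/5 in the row of w4, so w4 leaves.

w4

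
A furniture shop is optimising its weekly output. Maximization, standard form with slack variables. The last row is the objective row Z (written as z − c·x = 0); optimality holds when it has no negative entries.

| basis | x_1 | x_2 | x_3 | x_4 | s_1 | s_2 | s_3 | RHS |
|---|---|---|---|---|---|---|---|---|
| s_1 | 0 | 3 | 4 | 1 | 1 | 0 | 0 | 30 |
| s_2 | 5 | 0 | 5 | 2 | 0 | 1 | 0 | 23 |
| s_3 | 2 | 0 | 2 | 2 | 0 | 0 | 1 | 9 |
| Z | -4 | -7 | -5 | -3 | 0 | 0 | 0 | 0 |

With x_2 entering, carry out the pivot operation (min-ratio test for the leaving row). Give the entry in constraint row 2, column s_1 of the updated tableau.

Ratio test on column x_2 — row 1: 30/3 = 10; row 2: entry 0 ≤ 0; row 3: entry 0 ≤ 0. Minimum is 10 at row 1 (s_1 leaves); pivot element 3.
Divide row 1 by 3; eliminate column x_2 from the other rows.
Row 2 update in column s_1: 0 − 0·(1/3) = 0.

0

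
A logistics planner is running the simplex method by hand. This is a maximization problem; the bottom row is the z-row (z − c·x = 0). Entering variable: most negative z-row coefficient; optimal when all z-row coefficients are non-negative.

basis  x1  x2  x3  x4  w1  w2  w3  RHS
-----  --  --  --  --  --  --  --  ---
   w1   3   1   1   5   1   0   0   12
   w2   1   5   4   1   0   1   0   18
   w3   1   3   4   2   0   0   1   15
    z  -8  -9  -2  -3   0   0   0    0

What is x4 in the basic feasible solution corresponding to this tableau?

0

x4 is not in the basis, so in the current basic feasible solution x4 = 0.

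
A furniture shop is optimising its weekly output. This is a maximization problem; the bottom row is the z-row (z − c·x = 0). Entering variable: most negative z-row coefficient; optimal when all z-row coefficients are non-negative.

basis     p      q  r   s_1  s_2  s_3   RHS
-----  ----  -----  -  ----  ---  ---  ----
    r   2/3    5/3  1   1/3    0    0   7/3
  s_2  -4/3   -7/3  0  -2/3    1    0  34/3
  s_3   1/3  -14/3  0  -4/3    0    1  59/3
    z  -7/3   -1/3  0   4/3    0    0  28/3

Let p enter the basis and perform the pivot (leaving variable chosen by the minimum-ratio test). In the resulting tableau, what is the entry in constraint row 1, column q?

Ratio test on column p — row 1: (7/3)/(2/3) = 7/2; row 2: entry -4/3 ≤ 0; row 3: (59/3)/(1/3) = 59. Minimum is 7/2 at row 1 (r leaves); pivot element 2/3.
Divide row 1 by 2/3; eliminate column p from the other rows.
In the new row 1, the q entry is the old entry divided by the pivot: (5/3)/(2/3) = 5/2.

5/2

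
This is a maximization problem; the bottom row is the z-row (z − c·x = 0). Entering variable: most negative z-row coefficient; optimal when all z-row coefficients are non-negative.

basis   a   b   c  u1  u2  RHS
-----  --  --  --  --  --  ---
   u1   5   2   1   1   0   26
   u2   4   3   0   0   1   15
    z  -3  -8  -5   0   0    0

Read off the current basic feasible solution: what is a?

a is not in the basis, so in the current basic feasible solution a = 0.

0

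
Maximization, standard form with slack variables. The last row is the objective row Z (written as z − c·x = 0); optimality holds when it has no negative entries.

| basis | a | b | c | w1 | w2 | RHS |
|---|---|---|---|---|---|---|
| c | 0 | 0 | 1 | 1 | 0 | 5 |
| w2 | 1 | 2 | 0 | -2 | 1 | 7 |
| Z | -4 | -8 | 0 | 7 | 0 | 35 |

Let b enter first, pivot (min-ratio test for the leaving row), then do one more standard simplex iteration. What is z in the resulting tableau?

Ratio test on column b — row 1: entry 0 ≤ 0; row 2: 7/2 = 7/2. Minimum is 7/2 at row 2 (w2 leaves); pivot element 2.
Pivot on row 2; the Z-row RHS becomes 35 − (-8)·(7/2) = 63.
Next entering variable (most negative Z-row entry -1): w1.
Ratio test on column w1 — row 1: 5/1 = 5; row 2: entry -1 ≤ 0. Minimum is 5 at row 1 (c leaves); pivot element 1.
After the second pivot the Z-row RHS is 63 − (-1)·5 = 68.

68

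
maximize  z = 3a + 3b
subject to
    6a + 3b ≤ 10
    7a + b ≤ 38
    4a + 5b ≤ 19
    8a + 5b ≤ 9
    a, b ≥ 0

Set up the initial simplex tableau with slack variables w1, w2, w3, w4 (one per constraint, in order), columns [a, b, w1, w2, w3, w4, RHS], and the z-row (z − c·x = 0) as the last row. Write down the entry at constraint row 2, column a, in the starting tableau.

7

Constraint 2 has coefficient 7 on a.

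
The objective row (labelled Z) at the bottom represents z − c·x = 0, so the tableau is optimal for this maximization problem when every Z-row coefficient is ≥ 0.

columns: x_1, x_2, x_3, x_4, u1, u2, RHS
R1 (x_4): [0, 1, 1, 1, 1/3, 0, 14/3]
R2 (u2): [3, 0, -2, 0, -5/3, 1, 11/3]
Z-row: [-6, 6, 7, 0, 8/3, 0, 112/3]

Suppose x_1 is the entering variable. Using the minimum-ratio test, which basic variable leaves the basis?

Column x_1 entries and ratios — x_4: 0 ≤ 0, skip; u2: (11/3)/3 = 11/9.
Smallest ratio is 11/9 in the row of u2, so u2 leaves.

u2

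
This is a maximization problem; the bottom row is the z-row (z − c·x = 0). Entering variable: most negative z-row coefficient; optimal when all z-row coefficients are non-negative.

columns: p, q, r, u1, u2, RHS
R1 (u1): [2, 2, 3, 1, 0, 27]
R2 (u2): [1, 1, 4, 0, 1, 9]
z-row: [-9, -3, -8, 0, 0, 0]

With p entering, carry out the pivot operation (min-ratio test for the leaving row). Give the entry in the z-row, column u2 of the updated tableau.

9

Ratio test on column p — row 1: 27/2 = 27/2; row 2: 9/1 = 9. Minimum is 9 at row 2 (u2 leaves); pivot element 1.
Divide row 2 by 1; eliminate column p from the other rows.
z-row update in column u2: 0 − (-9)·1 = 9.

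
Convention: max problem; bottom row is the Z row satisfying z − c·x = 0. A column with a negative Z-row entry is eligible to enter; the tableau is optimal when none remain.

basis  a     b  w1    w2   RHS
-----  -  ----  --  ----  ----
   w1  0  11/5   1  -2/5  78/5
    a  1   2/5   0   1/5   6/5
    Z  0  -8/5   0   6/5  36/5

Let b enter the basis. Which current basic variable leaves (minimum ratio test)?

a

Column b entries and ratios — w1: (78/5)/(11/5) = 78/11; a: (6/5)/(2/5) = 3.
Smallest ratio is 3 in the row of a, so a leaves.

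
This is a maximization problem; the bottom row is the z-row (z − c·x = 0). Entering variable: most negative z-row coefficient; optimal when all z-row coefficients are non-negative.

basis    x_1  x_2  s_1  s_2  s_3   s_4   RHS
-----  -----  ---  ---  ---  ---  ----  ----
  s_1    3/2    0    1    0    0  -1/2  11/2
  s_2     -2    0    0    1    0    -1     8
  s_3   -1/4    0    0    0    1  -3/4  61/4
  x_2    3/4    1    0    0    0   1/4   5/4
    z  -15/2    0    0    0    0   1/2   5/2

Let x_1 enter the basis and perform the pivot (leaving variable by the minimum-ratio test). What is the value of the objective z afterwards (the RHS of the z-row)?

15

Ratio test on column x_1 — row 1: (11/2)/(3/2) = 11/3; row 2: entry -2 ≤ 0; row 3: entry -1/4 ≤ 0; row 4: (5/4)/(3/4) = 5/3. Minimum is 5/3 at row 4 (x_2 leaves); pivot element 3/4.
Pivot on row 4; the z-row RHS becomes 5/2 − (-15/2)·(5/3) = 15.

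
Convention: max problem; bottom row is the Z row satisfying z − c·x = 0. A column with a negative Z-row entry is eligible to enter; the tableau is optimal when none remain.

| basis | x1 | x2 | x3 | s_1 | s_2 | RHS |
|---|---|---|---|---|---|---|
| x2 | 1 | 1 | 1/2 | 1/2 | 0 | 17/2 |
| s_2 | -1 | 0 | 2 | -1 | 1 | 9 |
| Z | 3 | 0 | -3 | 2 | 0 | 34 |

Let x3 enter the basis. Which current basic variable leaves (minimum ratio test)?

s_2

Column x3 entries and ratios — x2: (17/2)/(1/2) = 17; s_2: 9/2 = 9/2.
Smallest ratio is 9/2 in the row of s_2, so s_2 leaves.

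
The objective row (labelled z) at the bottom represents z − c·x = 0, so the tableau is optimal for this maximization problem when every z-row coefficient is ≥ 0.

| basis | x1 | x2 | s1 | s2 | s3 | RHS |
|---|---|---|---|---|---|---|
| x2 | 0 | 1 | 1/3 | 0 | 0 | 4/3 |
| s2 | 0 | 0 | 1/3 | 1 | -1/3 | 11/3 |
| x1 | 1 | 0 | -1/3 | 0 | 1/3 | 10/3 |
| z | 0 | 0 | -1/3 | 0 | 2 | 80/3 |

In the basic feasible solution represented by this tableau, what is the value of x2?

4/3

x2 is basic (row 1); its value is the RHS of that row, 4/3.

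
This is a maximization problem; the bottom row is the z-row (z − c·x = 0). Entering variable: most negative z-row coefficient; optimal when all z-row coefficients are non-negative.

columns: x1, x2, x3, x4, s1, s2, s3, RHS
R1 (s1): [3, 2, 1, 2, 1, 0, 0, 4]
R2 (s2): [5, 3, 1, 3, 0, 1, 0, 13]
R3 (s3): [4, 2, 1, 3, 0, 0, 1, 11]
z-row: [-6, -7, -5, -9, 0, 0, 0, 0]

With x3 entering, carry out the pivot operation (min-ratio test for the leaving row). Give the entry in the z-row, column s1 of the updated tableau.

Ratio test on column x3 — row 1: 4/1 = 4; row 2: 13/1 = 13; row 3: 11/1 = 11. Minimum is 4 at row 1 (s1 leaves); pivot element 1.
Divide row 1 by 1; eliminate column x3 from the other rows.
z-row update in column s1: 0 − (-5)·1 = 5.

5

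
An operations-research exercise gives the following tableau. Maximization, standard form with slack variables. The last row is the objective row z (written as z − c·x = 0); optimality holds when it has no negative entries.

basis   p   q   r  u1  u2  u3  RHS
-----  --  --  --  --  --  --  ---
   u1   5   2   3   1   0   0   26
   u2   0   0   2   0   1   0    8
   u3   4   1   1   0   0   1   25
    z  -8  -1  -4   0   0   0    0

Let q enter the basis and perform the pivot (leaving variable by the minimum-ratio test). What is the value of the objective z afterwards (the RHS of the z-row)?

Ratio test on column q — row 1: 26/2 = 13; row 2: entry 0 ≤ 0; row 3: 25/1 = 25. Minimum is 13 at row 1 (u1 leaves); pivot element 2.
Pivot on row 1; the z-row RHS becomes 0 − (-1)·13 = 13.

13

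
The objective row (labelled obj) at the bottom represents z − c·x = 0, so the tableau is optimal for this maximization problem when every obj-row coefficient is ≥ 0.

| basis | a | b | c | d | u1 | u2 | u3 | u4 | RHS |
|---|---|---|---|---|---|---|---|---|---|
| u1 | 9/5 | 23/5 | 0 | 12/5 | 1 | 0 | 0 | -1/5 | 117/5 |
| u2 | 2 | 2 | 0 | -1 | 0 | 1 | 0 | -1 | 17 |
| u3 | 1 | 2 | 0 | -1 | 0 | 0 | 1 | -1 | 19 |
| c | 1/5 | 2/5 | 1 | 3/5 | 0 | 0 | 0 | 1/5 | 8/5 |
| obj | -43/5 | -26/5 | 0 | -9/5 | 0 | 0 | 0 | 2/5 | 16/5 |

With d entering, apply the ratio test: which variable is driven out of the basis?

c

Column d entries and ratios — u1: (117/5)/(12/5) = 39/4; u2: -1 ≤ 0, skip; u3: -1 ≤ 0, skip; c: (8/5)/(3/5) = 8/3.
Smallest ratio is 8/3 in the row of c, so c leaves.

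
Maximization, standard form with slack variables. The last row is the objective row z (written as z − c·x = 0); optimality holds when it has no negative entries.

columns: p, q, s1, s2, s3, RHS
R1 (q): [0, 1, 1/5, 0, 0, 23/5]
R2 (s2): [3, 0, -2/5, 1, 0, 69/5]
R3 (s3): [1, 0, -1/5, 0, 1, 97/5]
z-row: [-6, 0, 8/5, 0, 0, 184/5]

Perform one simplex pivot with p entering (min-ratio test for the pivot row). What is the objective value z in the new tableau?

Ratio test on column p — row 1: entry 0 ≤ 0; row 2: (69/5)/3 = 23/5; row 3: (97/5)/1 = 97/5. Minimum is 23/5 at row 2 (s2 leaves); pivot element 3.
Pivot on row 2; the z-row RHS becomes 184/5 − (-6)·(23/5) = 322/5.

322/5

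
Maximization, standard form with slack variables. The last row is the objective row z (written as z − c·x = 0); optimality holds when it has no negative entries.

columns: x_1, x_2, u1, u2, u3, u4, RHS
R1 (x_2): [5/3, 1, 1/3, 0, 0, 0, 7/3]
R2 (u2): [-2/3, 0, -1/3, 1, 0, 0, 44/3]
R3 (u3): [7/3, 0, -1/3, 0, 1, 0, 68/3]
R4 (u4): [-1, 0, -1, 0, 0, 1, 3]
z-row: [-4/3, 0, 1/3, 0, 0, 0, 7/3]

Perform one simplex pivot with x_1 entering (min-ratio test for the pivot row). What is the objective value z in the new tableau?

Ratio test on column x_1 — row 1: (7/3)/(5/3) = 7/5; row 2: entry -2/3 ≤ 0; row 3: (68/3)/(7/3) = 68/7; row 4: entry -1 ≤ 0. Minimum is 7/5 at row 1 (x_2 leaves); pivot element 5/3.
Pivot on row 1; the z-row RHS becomes 7/3 − (-4/3)·(7/5) = 21/5.

21/5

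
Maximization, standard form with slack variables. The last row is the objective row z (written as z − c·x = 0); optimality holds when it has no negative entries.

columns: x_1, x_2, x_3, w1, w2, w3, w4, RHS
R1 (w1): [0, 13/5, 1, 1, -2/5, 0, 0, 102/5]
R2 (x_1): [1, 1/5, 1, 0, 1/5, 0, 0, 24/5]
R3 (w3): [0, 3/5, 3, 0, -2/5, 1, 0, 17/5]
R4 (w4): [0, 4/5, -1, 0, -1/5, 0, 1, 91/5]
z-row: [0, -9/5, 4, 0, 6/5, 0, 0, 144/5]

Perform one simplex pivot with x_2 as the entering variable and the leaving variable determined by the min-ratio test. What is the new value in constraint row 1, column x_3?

Ratio test on column x_2 — row 1: (102/5)/(13/5) = 102/13; row 2: (24/5)/(1/5) = 24; row 3: (17/5)/(3/5) = 17/3; row 4: (91/5)/(4/5) = 91/4. Minimum is 17/3 at row 3 (w3 leaves); pivot element 3/5.
Divide row 3 by 3/5; eliminate column x_2 from the other rows.
Row 1 update in column x_3: 1 − (13/5)·5 = -12.

-12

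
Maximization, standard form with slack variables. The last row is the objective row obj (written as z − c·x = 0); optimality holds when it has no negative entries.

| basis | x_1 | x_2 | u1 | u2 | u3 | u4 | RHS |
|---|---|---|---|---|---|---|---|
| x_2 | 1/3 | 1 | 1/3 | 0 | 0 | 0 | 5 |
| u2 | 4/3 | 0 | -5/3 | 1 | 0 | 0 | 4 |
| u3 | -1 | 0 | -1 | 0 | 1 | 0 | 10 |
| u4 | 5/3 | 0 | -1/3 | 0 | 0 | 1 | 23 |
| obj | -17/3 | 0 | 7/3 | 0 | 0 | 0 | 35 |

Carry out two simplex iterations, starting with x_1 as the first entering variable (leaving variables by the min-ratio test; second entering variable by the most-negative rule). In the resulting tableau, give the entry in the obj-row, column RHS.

232/3

Ratio test on column x_1 — row 1: 5/(1/3) = 15; row 2: 4/(4/3) = 3; row 3: entry -1 ≤ 0; row 4: 23/(5/3) = 69/5. Minimum is 3 at row 2 (u2 leaves); pivot element 4/3.
Divide row 2 by 4/3; eliminate column x_1 from the other rows.
Second iteration: most negative obj-row entry is -19/4 in column u1, so u1 enters.
Ratio test on column u1 — row 1: 4/(3/4) = 16/3; row 2: entry -5/4 ≤ 0; row 3: entry -9/4 ≤ 0; row 4: 18/(7/4) = 72/7. Minimum is 16/3 at row 1 (x_2 leaves); pivot element 3/4.
Divide row 1 by 3/4; eliminate column u1 from the other rows.
After both pivots, the entry at the obj-row, column RHS is 232/3.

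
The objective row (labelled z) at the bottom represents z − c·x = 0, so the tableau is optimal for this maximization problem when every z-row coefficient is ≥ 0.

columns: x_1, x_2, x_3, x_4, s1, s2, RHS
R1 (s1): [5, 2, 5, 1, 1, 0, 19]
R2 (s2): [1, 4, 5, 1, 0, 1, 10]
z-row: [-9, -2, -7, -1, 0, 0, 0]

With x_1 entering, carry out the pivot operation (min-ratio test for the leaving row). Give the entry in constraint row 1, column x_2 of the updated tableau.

2/5

Ratio test on column x_1 — row 1: 19/5 = 19/5; row 2: 10/1 = 10. Minimum is 19/5 at row 1 (s1 leaves); pivot element 5.
Divide row 1 by 5; eliminate column x_1 from the other rows.
In the new row 1, the x_2 entry is the old entry divided by the pivot: 2/5 = 2/5.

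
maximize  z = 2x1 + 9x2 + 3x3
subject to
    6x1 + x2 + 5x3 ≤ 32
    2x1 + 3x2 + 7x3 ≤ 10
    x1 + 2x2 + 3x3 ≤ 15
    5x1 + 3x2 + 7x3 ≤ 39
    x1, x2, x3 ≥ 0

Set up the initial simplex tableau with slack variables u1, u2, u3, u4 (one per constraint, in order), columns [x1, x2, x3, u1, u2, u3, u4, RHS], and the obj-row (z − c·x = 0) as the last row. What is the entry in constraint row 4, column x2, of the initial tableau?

Constraint 4 has coefficient 3 on x2.

3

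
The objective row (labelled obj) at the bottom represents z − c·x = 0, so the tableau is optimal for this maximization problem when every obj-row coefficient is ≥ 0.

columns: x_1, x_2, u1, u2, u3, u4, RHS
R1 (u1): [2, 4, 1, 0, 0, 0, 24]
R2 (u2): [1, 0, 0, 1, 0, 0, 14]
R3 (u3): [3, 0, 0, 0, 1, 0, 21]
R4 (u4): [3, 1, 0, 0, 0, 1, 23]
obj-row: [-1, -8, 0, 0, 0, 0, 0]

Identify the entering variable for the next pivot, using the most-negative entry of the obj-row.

x_2

Negative obj-row entries: x_1: -1, x_2: -8.
The most negative is -8 in column x_2, so x_2 enters.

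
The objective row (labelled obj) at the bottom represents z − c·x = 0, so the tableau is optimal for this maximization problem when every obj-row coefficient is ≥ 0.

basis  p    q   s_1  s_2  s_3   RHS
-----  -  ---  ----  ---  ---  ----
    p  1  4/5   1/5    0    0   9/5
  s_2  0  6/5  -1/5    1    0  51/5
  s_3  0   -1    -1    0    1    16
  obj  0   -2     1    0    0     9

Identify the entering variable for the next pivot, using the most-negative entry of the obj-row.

q

Negative obj-row entries: q: -2.
The most negative is -2 in column q, so q enters.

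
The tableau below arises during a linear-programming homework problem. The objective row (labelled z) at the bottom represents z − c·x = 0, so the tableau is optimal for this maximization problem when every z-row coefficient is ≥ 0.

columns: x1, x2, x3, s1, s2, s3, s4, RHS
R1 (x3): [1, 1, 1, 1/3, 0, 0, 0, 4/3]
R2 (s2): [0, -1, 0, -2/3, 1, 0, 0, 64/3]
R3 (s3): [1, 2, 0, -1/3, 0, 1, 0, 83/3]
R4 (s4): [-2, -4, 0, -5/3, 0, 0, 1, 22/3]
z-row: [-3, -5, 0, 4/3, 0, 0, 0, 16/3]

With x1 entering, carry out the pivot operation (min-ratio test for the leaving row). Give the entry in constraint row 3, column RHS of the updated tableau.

79/3

Ratio test on column x1 — row 1: (4/3)/1 = 4/3; row 2: entry 0 ≤ 0; row 3: (83/3)/1 = 83/3; row 4: entry -2 ≤ 0. Minimum is 4/3 at row 1 (x3 leaves); pivot element 1.
Divide row 1 by 1; eliminate column x1 from the other rows.
Row 3 update in column RHS: 83/3 − 1·(4/3) = 79/3.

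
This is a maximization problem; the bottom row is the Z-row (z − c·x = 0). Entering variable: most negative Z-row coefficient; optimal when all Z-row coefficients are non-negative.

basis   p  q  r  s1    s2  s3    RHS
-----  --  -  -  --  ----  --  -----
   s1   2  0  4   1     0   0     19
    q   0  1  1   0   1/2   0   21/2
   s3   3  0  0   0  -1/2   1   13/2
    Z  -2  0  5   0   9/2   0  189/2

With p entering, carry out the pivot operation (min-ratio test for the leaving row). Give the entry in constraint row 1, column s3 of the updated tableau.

-2/3

Ratio test on column p — row 1: 19/2 = 19/2; row 2: entry 0 ≤ 0; row 3: (13/2)/3 = 13/6. Minimum is 13/6 at row 3 (s3 leaves); pivot element 3.
Divide row 3 by 3; eliminate column p from the other rows.
Row 1 update in column s3: 0 − 2·(1/3) = -2/3.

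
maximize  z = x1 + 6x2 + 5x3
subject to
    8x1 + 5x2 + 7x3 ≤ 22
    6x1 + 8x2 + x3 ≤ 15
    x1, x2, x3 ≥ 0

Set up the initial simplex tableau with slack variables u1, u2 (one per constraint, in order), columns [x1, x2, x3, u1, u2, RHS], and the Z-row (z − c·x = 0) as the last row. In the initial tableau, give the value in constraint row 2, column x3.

Constraint 2 has coefficient 1 on x3.

1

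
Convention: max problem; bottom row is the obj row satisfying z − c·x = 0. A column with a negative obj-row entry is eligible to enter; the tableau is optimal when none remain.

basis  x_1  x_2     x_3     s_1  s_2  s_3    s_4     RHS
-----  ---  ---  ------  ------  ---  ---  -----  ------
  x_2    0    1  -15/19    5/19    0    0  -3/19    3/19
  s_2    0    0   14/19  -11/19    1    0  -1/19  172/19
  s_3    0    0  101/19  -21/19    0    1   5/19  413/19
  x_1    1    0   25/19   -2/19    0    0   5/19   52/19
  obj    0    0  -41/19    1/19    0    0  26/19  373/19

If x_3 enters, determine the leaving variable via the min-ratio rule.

x_1

Column x_3 entries and ratios — x_2: -15/19 ≤ 0, skip; s_2: (172/19)/(14/19) = 86/7; s_3: (413/19)/(101/19) = 413/101; x_1: (52/19)/(25/19) = 52/25.
Smallest ratio is 52/25 in the row of x_1, so x_1 leaves.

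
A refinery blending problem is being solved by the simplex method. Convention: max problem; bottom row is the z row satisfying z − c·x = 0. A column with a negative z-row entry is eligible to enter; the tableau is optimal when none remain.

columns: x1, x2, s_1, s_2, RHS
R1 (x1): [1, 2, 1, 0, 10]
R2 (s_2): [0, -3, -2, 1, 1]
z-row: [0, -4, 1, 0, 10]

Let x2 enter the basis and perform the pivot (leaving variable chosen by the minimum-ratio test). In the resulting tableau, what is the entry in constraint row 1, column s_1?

1/2

Ratio test on column x2 — row 1: 10/2 = 5; row 2: entry -3 ≤ 0. Minimum is 5 at row 1 (x1 leaves); pivot element 2.
Divide row 1 by 2; eliminate column x2 from the other rows.
In the new row 1, the s_1 entry is the old entry divided by the pivot: 1/2 = 1/2.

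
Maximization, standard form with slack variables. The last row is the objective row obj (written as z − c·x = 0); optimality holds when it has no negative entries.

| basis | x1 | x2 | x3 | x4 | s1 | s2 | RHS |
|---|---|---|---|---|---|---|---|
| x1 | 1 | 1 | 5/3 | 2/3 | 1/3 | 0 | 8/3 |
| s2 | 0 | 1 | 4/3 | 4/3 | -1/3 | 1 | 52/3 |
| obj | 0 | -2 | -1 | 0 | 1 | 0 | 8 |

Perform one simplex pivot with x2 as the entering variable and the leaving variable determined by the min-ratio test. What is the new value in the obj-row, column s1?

5/3

Ratio test on column x2 — row 1: (8/3)/1 = 8/3; row 2: (52/3)/1 = 52/3. Minimum is 8/3 at row 1 (x1 leaves); pivot element 1.
Divide row 1 by 1; eliminate column x2 from the other rows.
obj-row update in column s1: 1 − (-2)·(1/3) = 5/3.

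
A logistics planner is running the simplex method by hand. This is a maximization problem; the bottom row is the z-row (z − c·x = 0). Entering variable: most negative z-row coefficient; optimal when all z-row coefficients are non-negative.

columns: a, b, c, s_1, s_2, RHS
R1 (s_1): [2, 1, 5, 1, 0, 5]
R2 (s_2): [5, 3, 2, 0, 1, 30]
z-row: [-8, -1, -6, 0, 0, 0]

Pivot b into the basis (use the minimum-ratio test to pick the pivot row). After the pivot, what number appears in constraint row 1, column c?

Ratio test on column b — row 1: 5/1 = 5; row 2: 30/3 = 10. Minimum is 5 at row 1 (s_1 leaves); pivot element 1.
Divide row 1 by 1; eliminate column b from the other rows.
In the new row 1, the c entry is the old entry divided by the pivot: 5/1 = 5.

5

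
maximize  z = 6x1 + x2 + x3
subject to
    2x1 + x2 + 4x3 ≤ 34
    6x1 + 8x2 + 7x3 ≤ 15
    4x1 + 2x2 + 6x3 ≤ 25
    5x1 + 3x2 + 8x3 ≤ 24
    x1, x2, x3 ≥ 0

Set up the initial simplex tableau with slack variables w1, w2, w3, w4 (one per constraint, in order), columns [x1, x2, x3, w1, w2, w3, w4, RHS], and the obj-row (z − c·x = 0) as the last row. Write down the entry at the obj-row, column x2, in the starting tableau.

-1

The obj-row carries the negated objective coefficients: the x2 entry is -1.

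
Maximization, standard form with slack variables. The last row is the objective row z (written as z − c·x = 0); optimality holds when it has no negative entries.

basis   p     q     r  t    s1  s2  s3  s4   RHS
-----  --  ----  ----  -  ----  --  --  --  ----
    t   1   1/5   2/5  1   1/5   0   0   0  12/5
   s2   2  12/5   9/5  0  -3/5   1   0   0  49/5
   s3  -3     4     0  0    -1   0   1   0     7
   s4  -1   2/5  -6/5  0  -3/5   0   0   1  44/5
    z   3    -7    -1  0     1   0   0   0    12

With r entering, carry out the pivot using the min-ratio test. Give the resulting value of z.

157/9

Ratio test on column r — row 1: (12/5)/(2/5) = 6; row 2: (49/5)/(9/5) = 49/9; row 3: entry 0 ≤ 0; row 4: entry -6/5 ≤ 0. Minimum is 49/9 at row 2 (s2 leaves); pivot element 9/5.
Pivot on row 2; the z-row RHS becomes 12 − (-1)·(49/9) = 157/9.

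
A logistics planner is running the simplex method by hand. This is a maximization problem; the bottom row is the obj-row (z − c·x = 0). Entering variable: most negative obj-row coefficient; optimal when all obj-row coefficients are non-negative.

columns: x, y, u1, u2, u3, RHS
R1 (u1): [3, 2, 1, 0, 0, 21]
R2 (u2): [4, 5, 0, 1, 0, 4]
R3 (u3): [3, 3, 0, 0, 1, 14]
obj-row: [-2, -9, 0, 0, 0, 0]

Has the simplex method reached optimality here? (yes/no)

The obj-row has a negative entry -9 in column y, so it is not optimal.

no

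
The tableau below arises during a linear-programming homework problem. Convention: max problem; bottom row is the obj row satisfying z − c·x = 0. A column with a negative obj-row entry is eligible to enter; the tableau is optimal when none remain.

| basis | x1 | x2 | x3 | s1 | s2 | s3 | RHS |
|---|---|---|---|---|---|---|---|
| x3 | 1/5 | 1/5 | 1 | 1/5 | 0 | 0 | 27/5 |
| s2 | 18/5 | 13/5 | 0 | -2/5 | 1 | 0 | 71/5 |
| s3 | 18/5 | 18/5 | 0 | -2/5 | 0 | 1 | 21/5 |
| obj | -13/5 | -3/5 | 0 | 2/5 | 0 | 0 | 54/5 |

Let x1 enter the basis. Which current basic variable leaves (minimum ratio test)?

Column x1 entries and ratios — x3: (27/5)/(1/5) = 27; s2: (71/5)/(18/5) = 71/18; s3: (21/5)/(18/5) = 7/6.
Smallest ratio is 7/6 in the row of s3, so s3 leaves.

s3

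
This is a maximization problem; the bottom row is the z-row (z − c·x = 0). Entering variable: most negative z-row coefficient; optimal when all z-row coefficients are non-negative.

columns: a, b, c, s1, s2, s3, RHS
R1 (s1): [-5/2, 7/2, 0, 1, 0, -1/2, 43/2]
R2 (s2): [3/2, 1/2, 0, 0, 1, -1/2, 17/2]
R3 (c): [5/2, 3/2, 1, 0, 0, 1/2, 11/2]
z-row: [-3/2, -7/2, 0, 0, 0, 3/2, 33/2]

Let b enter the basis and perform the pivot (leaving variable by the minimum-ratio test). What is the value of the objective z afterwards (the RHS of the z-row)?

Ratio test on column b — row 1: (43/2)/(7/2) = 43/7; row 2: (17/2)/(1/2) = 17; row 3: (11/2)/(3/2) = 11/3. Minimum is 11/3 at row 3 (c leaves); pivot element 3/2.
Pivot on row 3; the z-row RHS becomes 33/2 − (-7/2)·(11/3) = 88/3.

88/3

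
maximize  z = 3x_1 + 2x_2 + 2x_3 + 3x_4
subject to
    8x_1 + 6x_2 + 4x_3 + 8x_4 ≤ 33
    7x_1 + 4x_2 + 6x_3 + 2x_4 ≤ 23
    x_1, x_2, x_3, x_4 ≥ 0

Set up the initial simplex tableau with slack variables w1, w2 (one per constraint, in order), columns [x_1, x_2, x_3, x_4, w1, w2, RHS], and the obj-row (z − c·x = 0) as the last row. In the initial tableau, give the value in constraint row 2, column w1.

0

Slack w1 belongs to constraint 1; its column is the unit vector e_1, so the entry in row 2 is 0.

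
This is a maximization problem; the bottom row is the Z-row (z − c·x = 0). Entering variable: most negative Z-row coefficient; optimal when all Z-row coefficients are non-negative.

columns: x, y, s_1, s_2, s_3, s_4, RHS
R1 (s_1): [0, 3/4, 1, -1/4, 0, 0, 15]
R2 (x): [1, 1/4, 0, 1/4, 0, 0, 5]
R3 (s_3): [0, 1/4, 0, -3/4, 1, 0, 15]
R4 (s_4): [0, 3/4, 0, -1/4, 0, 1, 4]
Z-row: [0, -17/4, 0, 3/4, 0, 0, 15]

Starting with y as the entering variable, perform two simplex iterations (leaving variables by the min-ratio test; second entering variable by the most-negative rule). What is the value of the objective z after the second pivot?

45

Ratio test on column y — row 1: 15/(3/4) = 20; row 2: 5/(1/4) = 20; row 3: 15/(1/4) = 60; row 4: 4/(3/4) = 16/3. Minimum is 16/3 at row 4 (s_4 leaves); pivot element 3/4.
Pivot on row 4; the Z-row RHS becomes 15 − (-17/4)·(16/3) = 113/3.
Next entering variable (most negative Z-row entry -2/3): s_2.
Ratio test on column s_2 — row 1: entry 0 ≤ 0; row 2: (11/3)/(1/3) = 11; row 3: entry -2/3 ≤ 0; row 4: entry -1/3 ≤ 0. Minimum is 11 at row 2 (x leaves); pivot element 1/3.
After the second pivot the Z-row RHS is 113/3 − (-2/3)·11 = 45.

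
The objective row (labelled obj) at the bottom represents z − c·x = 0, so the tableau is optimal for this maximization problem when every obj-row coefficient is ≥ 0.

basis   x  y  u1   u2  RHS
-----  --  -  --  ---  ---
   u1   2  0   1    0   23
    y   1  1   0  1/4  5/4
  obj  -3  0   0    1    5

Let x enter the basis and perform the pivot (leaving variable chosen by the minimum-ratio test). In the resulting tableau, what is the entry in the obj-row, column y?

3

Ratio test on column x — row 1: 23/2 = 23/2; row 2: (5/4)/1 = 5/4. Minimum is 5/4 at row 2 (y leaves); pivot element 1.
Divide row 2 by 1; eliminate column x from the other rows.
obj-row update in column y: 0 − (-3)·1 = 3.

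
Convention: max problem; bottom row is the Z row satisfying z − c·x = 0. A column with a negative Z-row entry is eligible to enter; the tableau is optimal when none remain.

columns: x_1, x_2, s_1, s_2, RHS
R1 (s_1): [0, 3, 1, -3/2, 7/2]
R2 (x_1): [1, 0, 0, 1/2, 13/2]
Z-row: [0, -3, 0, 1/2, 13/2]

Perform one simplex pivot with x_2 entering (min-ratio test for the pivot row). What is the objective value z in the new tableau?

10

Ratio test on column x_2 — row 1: (7/2)/3 = 7/6; row 2: entry 0 ≤ 0. Minimum is 7/6 at row 1 (s_1 leaves); pivot element 3.
Pivot on row 1; the Z-row RHS becomes 13/2 − (-3)·(7/6) = 10.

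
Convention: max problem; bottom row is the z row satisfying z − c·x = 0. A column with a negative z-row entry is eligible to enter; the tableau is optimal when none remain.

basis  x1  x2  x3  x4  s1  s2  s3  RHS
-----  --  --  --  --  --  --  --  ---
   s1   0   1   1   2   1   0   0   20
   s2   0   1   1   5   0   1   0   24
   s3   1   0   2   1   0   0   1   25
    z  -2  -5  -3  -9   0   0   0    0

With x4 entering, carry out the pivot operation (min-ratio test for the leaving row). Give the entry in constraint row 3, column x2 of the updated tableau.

-1/5

Ratio test on column x4 — row 1: 20/2 = 10; row 2: 24/5 = 24/5; row 3: 25/1 = 25. Minimum is 24/5 at row 2 (s2 leaves); pivot element 5.
Divide row 2 by 5; eliminate column x4 from the other rows.
Row 3 update in column x2: 0 − 1·(1/5) = -1/5.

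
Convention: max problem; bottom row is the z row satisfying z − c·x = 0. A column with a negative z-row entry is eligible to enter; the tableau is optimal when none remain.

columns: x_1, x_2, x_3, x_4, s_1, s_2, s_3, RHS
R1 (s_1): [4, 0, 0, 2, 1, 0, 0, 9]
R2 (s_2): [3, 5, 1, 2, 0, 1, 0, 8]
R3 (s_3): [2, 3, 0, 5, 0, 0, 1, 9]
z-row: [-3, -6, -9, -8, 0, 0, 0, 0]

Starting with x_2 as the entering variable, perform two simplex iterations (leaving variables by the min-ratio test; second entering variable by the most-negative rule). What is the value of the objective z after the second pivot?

72

Ratio test on column x_2 — row 1: entry 0 ≤ 0; row 2: 8/5 = 8/5; row 3: 9/3 = 3. Minimum is 8/5 at row 2 (s_2 leaves); pivot element 5.
Pivot on row 2; the z-row RHS becomes 0 − (-6)·(8/5) = 48/5.
Next entering variable (most negative z-row entry -39/5): x_3.
Ratio test on column x_3 — row 1: entry 0 ≤ 0; row 2: (8/5)/(1/5) = 8; row 3: entry -3/5 ≤ 0. Minimum is 8 at row 2 (x_2 leaves); pivot element 1/5.
After the second pivot the z-row RHS is 48/5 − (-39/5)·8 = 72.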